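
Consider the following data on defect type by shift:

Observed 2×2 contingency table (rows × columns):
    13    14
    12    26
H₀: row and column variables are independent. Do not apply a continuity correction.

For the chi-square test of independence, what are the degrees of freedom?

degrees of freedom = 1

df = (r−1)(c−1) = (2−1)·(2−1) = 1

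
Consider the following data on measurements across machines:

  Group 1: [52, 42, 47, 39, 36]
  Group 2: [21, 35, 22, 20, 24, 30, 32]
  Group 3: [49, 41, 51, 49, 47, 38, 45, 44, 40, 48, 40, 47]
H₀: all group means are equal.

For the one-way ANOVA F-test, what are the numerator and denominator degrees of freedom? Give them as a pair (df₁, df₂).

degrees of freedom = [2, 21]

k = 3 groups, N = 24 total
df = (k−1, N−k) = (3−1, 24−3) = (2, 21)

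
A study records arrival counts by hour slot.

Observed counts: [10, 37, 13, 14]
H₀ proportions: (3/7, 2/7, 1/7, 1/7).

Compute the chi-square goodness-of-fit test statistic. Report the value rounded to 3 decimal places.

test statistic = 28.430

n = 74; E_i = n·p_i = [31.71, 21.14, 10.57, 10.57]
χ² = (10−31.71)²/31.71 + (37−21.14)²/21.14 + (13−10.57)²/10.57 + (14−10.57)²/10.57 = 28.4302
df = 3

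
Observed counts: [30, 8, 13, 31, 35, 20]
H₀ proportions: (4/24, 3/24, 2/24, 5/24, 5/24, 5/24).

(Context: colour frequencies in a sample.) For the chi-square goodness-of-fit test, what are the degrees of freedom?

degrees of freedom = 5

df = k − 1 = 6 − 1 = 5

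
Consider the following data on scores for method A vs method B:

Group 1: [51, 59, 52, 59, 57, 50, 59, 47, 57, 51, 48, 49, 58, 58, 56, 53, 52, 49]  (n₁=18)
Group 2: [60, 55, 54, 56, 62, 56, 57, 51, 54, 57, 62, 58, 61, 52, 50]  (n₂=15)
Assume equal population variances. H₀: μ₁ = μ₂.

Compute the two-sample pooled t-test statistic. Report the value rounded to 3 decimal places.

x̄₁=53.611, s₁=4.231, n₁=18
x̄₂=56.333, s₂=3.811, n₂=15
s_p² = [17·4.231² + 14·3.811²]/31 = 16.3746
SE = √(s_p²·(1/18+1/15)) = 1.4147
t = (53.611−56.333)/1.4147 = -1.9243
df = 31

test statistic = -1.924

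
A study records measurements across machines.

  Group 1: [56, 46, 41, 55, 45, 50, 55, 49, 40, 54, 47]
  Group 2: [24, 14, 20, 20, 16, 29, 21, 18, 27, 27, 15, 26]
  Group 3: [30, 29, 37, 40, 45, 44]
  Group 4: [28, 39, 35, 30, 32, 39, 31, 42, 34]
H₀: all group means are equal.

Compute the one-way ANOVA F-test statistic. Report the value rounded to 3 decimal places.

test statistic = 48.620

Group means [48.91, 21.42, 37.50, 34.44], grand mean 35.000
SSB = Σnᵢ(x̄ᵢ−x̄)² = 4382.452; SSW = ΣΣ(x−x̄ᵢ)² = 1021.548
MSB = 4382.452/3 = 1460.8173; MSW = 1021.548/34 = 30.0455
F = MSB/MSW = 48.6201
df = (3, 34)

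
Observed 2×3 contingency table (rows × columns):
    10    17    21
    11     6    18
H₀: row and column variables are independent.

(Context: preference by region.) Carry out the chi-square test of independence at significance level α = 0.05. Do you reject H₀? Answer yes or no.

Row totals [48, 35], col totals [21, 23, 39], n=83
χ² = (10−12.14)²/12.14 + (17−13.30)²/13.30 + (21−22.55)²/22.55 + (11−8.86)²/8.86 + (6−9.70)²/9.70 + (18−16.45)²/16.45 = 3.5912
df = 2
p-value (upper-tail) = 0.16603
At α=0.05: p ≥ α → fail to reject H₀

reject H₀: no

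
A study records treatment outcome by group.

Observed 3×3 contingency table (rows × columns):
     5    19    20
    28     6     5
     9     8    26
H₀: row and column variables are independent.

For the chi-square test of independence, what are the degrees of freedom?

df = (r−1)(c−1) = (3−1)·(3−1) = 4

degrees of freedom = 4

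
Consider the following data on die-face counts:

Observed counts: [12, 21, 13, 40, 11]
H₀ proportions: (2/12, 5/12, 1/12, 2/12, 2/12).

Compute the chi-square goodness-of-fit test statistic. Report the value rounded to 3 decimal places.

n = 97; E_i = n·p_i = [16.17, 40.42, 8.08, 16.17, 16.17]
χ² = (12−16.17)²/16.17 + (21−40.42)²/40.42 + (13−8.08)²/8.08 + (40−16.17)²/16.17 + (11−16.17)²/16.17 = 50.1794
df = 4

test statistic = 50.179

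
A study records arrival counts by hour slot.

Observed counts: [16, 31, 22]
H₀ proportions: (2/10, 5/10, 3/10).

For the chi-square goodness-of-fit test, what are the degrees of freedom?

degrees of freedom = 2

df = k − 1 = 3 − 1 = 2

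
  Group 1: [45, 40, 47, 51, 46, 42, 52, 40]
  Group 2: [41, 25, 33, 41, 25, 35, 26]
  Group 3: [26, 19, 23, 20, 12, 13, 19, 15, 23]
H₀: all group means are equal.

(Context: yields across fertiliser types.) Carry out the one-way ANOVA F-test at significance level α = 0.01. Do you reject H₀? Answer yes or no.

Group means [45.38, 32.29, 18.89], grand mean 31.625
SSB = Σnᵢ(x̄ᵢ−x̄)² = 2975.433; SSW = ΣΣ(x−x̄ᵢ)² = 636.192
MSB = 2975.433/2 = 1487.7163; MSW = 636.192/21 = 30.2949
F = MSB/MSW = 49.1078
df = (2, 21)
p-value (upper-tail) = 0.00000
At α=0.01: p < α → reject H₀

reject H₀: yes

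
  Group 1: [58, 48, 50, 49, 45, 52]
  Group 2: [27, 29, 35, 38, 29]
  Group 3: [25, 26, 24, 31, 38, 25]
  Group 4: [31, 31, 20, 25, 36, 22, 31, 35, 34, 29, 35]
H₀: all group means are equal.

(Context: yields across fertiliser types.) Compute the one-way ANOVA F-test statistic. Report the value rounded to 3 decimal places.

Group means [50.33, 31.60, 28.17, 29.91], grand mean 34.214
SSB = Σnᵢ(x̄ᵢ−x̄)² = 2016.439; SSW = ΣΣ(x−x̄ᵢ)² = 626.276
MSB = 2016.439/3 = 672.1462; MSW = 626.276/24 = 26.0948
F = MSB/MSW = 25.7578
df = (3, 24)

test statistic = 25.758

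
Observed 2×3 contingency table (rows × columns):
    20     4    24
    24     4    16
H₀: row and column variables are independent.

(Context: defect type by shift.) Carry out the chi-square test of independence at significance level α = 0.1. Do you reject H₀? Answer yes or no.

Row totals [48, 44], col totals [44, 8, 40], n=92
χ² = (20−22.96)²/22.96 + (4−4.17)²/4.17 + (24−20.87)²/20.87 + (24−21.04)²/21.04 + (4−3.83)²/3.83 + (16−19.13)²/19.13 = 1.7931
df = 2
p-value (upper-tail) = 0.40797
At α=0.1: p ≥ α → fail to reject H₀

reject H₀: no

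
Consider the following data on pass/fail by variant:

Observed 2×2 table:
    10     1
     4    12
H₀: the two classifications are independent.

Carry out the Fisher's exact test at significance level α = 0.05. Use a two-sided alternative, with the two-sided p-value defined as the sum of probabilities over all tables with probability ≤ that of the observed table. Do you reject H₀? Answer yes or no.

Margins: r₁=11, r₂=16, c₁=14, c₂=13, n=27
p_obs = C(11,10)·C(16,4)/C(27,14); sum pmf over tables with pmf ≤ p_obs
p-value (two-sided) = 0.00134
At α=0.05: p < α → reject H₀

reject H₀: yes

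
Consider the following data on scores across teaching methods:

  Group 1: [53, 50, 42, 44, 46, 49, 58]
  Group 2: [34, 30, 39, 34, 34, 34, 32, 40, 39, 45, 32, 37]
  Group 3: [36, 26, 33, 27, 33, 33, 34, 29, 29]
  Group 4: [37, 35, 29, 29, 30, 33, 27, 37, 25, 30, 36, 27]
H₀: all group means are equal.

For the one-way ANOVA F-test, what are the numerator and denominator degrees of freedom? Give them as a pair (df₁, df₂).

k = 4 groups, N = 40 total
df = (k−1, N−k) = (4−1, 40−4) = (3, 36)

degrees of freedom = [3, 36]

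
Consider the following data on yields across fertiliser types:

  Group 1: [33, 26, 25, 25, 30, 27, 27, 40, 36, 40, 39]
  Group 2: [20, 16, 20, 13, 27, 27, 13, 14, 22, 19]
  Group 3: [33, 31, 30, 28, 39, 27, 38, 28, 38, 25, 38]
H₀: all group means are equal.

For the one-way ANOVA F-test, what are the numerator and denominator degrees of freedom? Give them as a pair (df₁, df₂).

degrees of freedom = [2, 29]

k = 3 groups, N = 32 total
df = (k−1, N−k) = (3−1, 32−3) = (2, 29)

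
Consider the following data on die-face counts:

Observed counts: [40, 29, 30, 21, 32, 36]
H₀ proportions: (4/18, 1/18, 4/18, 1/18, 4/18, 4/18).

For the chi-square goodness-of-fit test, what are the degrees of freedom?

df = k − 1 = 6 − 1 = 5

degrees of freedom = 5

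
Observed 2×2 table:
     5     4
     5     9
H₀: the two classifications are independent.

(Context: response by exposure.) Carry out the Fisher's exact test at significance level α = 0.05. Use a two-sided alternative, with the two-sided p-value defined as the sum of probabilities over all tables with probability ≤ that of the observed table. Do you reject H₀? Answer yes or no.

Margins: r₁=9, r₂=14, c₁=10, c₂=13, n=23
p_obs = C(9,5)·C(14,5)/C(23,10); sum pmf over tables with pmf ≤ p_obs
p-value (two-sided) = 0.41728
At α=0.05: p ≥ α → fail to reject H₀

reject H₀: no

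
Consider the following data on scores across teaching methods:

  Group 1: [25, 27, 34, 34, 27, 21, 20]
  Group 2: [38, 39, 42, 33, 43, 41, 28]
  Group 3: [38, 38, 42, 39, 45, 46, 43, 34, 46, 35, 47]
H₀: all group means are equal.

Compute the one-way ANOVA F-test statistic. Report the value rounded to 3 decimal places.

Group means [26.86, 37.71, 41.18], grand mean 36.200
SSB = Σnᵢ(x̄ᵢ−x̄)² = 900.078; SSW = ΣΣ(x−x̄ᵢ)² = 575.922
MSB = 900.078/2 = 450.0390; MSW = 575.922/22 = 26.1783
F = MSB/MSW = 17.1913
df = (2, 22)

test statistic = 17.191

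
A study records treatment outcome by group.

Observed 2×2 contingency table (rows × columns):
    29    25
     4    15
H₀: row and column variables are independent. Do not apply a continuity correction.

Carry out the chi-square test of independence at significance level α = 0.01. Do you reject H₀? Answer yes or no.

reject H₀: no

Row totals [54, 19], col totals [33, 40], n=73
χ² = (29−24.41)²/24.41 + (25−29.59)²/29.59 + (4−8.59)²/8.59 + (15−10.41)²/10.41 = 6.0491
df = 1
p-value (upper-tail) = 0.01391
At α=0.01: p ≥ α → fail to reject H₀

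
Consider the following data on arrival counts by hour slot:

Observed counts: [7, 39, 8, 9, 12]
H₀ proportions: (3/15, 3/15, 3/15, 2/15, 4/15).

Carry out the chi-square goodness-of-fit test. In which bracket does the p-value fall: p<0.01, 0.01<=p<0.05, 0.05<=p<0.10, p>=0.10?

p-value bracket: p<0.01

n = 75; E_i = n·p_i = [15.00, 15.00, 15.00, 10.00, 20.00]
χ² = (7−15.00)²/15.00 + (39−15.00)²/15.00 + (8−15.00)²/15.00 + (9−10.00)²/10.00 + (12−20.00)²/20.00 = 49.2333
df = 4
p-value (upper-tail) = 0.00000
→ bracket: p<0.01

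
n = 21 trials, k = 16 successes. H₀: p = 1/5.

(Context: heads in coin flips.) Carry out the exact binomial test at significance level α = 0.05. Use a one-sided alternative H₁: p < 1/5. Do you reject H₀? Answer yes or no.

reject H₀: no

Exact binomial: n=21, k=16, p₀=1/5=0.2000
P(X≤16) from Σ C(n,i)·p₀^i·(1−p₀)^(n−i)
p-value (one-sided, H₁ less) = 1.00000
At α=0.05: p ≥ α → fail to reject H₀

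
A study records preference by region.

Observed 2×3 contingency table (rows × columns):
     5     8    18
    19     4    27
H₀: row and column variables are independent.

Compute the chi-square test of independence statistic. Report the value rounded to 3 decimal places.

Row totals [31, 50], col totals [24, 12, 45], n=81
χ² = (5−9.19)²/9.19 + (8−4.59)²/4.59 + (18−17.22)²/17.22 + (19−14.81)²/14.81 + (4−7.41)²/7.41 + (27−27.78)²/27.78 = 7.2417
df = 2

test statistic = 7.242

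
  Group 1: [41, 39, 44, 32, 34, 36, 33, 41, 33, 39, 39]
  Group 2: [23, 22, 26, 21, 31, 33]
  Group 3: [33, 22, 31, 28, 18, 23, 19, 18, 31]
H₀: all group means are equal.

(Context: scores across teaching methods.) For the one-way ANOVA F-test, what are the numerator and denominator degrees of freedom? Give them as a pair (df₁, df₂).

degrees of freedom = [2, 23]

k = 3 groups, N = 26 total
df = (k−1, N−k) = (3−1, 26−3) = (2, 23)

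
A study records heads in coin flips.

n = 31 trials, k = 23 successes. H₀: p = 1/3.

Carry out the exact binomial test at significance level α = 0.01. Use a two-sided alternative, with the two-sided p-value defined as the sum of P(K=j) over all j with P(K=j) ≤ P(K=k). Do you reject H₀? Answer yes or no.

Exact binomial: n=31, k=23, p₀=1/3=0.3333
P(X=j) = C(n,j)·p₀^j·(1−p₀)^(n−j); p = Σ P(X=j) over j with P(X=j) ≤ P(X=23)
p-value (two-sided) = 0.00000
At α=0.01: p < α → reject H₀

reject H₀: yes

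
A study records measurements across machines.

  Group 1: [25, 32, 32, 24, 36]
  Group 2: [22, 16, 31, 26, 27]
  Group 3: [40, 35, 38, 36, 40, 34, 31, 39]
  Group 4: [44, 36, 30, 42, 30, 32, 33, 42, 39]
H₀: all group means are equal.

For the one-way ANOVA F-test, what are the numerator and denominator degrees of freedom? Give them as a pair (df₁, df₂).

k = 4 groups, N = 27 total
df = (k−1, N−k) = (4−1, 27−4) = (3, 23)

degrees of freedom = [3, 23]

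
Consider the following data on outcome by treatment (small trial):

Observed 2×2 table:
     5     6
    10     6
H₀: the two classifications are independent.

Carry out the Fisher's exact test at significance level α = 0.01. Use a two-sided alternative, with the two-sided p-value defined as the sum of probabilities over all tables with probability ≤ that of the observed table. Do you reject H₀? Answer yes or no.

reject H₀: no

Margins: r₁=11, r₂=16, c₁=15, c₂=12, n=27
p_obs = C(11,5)·C(16,10)/C(27,15); sum pmf over tables with pmf ≤ p_obs
p-value (two-sided) = 0.45165
At α=0.01: p ≥ α → fail to reject H₀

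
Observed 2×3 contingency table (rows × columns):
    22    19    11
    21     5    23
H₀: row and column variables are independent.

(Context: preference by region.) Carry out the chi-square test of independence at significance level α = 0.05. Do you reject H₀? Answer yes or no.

Row totals [52, 49], col totals [43, 24, 34], n=101
χ² = (22−22.14)²/22.14 + (19−12.36)²/12.36 + (11−17.50)²/17.50 + (21−20.86)²/20.86 + (5−11.64)²/11.64 + (23−16.50)²/16.50 = 12.3470
df = 2
p-value (upper-tail) = 0.00208
At α=0.05: p < α → reject H₀

reject H₀: yes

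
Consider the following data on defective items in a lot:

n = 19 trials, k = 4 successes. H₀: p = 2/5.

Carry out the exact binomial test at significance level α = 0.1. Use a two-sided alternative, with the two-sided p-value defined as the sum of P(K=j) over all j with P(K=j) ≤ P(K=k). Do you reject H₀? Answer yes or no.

Exact binomial: n=19, k=4, p₀=2/5=0.4000
P(X=j) = C(n,j)·p₀^j·(1−p₀)^(n−j); p = Σ P(X=j) over j with P(X=j) ≤ P(X=4)
p-value (two-sided) = 0.10484
At α=0.1: p ≥ α → fail to reject H₀

reject H₀: no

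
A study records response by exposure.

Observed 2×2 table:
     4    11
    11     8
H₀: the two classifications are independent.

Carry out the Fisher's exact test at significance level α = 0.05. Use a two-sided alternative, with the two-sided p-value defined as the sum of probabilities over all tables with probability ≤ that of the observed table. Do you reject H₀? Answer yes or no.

reject H₀: no

Margins: r₁=15, r₂=19, c₁=15, c₂=19, n=34
p_obs = C(15,4)·C(19,11)/C(34,15); sum pmf over tables with pmf ≤ p_obs
p-value (two-sided) = 0.09148
At α=0.05: p ≥ α → fail to reject H₀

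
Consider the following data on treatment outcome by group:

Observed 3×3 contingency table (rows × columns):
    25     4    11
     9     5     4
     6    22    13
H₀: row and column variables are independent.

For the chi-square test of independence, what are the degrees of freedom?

degrees of freedom = 4

df = (r−1)(c−1) = (3−1)·(3−1) = 4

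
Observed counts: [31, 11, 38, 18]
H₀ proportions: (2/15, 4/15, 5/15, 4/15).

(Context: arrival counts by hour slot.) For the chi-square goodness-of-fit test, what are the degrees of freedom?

df = k − 1 = 4 − 1 = 3

degrees of freedom = 3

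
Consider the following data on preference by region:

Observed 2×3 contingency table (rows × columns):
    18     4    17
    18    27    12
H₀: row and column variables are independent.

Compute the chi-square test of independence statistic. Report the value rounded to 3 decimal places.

test statistic = 15.082

Row totals [39, 57], col totals [36, 31, 29], n=96
χ² = (18−14.62)²/14.62 + (4−12.59)²/12.59 + (17−11.78)²/11.78 + (18−21.38)²/21.38 + (27−18.41)²/18.41 + (12−17.22)²/17.22 = 15.0818
df = 2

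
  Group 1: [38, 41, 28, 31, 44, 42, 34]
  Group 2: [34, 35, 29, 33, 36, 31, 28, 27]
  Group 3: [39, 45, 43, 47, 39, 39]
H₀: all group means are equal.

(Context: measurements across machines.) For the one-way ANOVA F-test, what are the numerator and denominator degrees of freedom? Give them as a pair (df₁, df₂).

degrees of freedom = [2, 18]

k = 3 groups, N = 21 total
df = (k−1, N−k) = (3−1, 21−3) = (2, 18)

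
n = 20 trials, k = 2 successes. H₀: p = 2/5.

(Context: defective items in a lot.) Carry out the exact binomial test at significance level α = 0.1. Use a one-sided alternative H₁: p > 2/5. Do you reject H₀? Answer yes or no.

Exact binomial: n=20, k=2, p₀=2/5=0.4000
P(X≥2) from Σ C(n,i)·p₀^i·(1−p₀)^(n−i)
p-value (one-sided, H₁ greater) = 0.99948
At α=0.1: p ≥ α → fail to reject H₀

reject H₀: no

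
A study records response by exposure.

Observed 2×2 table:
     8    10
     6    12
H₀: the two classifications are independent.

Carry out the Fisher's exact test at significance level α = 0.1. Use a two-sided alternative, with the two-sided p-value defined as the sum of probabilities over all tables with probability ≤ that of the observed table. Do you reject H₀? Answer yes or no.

Margins: r₁=18, r₂=18, c₁=14, c₂=22, n=36
p_obs = C(18,8)·C(18,6)/C(36,14); sum pmf over tables with pmf ≤ p_obs
p-value (two-sided) = 0.73322
At α=0.1: p ≥ α → fail to reject H₀

reject H₀: no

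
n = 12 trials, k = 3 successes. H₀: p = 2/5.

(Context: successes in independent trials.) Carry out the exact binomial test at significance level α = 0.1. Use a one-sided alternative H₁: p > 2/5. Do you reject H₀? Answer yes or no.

reject H₀: no

Exact binomial: n=12, k=3, p₀=2/5=0.4000
P(X≥3) from Σ C(n,i)·p₀^i·(1−p₀)^(n−i)
p-value (one-sided, H₁ greater) = 0.91656
At α=0.1: p ≥ α → fail to reject H₀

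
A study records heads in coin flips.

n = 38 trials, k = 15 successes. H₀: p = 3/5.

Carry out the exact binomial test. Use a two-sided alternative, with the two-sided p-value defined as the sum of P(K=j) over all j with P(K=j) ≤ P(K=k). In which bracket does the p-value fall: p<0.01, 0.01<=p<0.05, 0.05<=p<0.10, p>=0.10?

p-value bracket: 0.01<=p<0.05

Exact binomial: n=38, k=15, p₀=3/5=0.6000
P(X=j) = C(n,j)·p₀^j·(1−p₀)^(n−j); p = Σ P(X=j) over j with P(X=j) ≤ P(X=15)
p-value (two-sided) = 0.01237
→ bracket: 0.01<=p<0.05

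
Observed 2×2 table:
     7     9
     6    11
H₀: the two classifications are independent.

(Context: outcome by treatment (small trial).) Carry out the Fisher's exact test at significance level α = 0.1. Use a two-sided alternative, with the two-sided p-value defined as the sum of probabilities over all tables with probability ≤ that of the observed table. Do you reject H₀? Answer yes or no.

reject H₀: no

Margins: r₁=16, r₂=17, c₁=13, c₂=20, n=33
p_obs = C(16,7)·C(17,6)/C(33,13); sum pmf over tables with pmf ≤ p_obs
p-value (two-sided) = 0.72828
At α=0.1: p ≥ α → fail to reject H₀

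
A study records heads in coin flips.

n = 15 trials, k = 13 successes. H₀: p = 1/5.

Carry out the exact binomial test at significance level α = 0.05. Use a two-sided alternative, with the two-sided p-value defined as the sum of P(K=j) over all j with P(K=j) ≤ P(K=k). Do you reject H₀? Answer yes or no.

reject H₀: yes

Exact binomial: n=15, k=13, p₀=1/5=0.2000
P(X=j) = C(n,j)·p₀^j·(1−p₀)^(n−j); p = Σ P(X=j) over j with P(X=j) ≤ P(X=13)
p-value (two-sided) = 0.00000
At α=0.05: p < α → reject H₀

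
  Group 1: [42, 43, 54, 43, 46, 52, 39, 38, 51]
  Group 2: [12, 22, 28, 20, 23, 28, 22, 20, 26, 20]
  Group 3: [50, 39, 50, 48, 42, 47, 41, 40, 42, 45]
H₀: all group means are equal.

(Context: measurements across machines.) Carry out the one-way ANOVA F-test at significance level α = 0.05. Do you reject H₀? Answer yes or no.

Group means [45.33, 22.10, 44.40], grand mean 37.000
SSB = Σnᵢ(x̄ᵢ−x̄)² = 3392.700; SSW = ΣΣ(x−x̄ᵢ)² = 623.300
MSB = 3392.700/2 = 1696.3500; MSW = 623.300/26 = 23.9731
F = MSB/MSW = 70.7606
df = (2, 26)
p-value (upper-tail) = 0.00000
At α=0.05: p < α → reject H₀

reject H₀: yes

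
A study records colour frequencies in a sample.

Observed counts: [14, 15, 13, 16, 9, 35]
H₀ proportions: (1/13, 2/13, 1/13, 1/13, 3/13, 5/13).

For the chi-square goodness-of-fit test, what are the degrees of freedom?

df = k − 1 = 6 − 1 = 5

degrees of freedom = 5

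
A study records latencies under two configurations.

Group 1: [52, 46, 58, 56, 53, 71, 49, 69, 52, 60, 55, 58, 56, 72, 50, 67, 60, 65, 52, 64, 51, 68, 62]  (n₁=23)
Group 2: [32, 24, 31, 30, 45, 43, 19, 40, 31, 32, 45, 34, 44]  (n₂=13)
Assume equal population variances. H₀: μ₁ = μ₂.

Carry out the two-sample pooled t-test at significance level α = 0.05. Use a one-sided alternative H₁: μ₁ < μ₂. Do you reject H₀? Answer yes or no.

reject H₀: no

x̄₁=58.522, s₁=7.561, n₁=23
x̄₂=34.615, s₂=8.272, n₂=13
s_p² = [22·7.561² + 12·8.272²]/34 = 61.1416
SE = √(s_p²·(1/23+1/13)) = 2.7132
t = (58.522−34.615)/2.7132 = 8.8111
df = 34
p-value (one-sided, H₁ less) = 1.00000
At α=0.05: p ≥ α → fail to reject H₀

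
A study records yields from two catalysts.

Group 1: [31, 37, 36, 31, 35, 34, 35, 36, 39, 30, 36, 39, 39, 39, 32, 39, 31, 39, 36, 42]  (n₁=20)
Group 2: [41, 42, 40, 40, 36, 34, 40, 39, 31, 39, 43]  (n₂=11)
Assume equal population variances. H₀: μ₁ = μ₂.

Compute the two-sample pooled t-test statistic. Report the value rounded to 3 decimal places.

test statistic = -2.170

x̄₁=35.800, s₁=3.427, n₁=20
x̄₂=38.636, s₂=3.585, n₂=11
s_p² = [19·3.427² + 10·3.585²]/29 = 12.1292
SE = √(s_p²·(1/20+1/11)) = 1.3073
t = (35.800−38.636)/1.3073 = -2.1696
df = 29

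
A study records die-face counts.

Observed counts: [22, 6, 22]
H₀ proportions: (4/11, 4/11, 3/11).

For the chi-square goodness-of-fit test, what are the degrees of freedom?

degrees of freedom = 2

df = k − 1 = 3 − 1 = 2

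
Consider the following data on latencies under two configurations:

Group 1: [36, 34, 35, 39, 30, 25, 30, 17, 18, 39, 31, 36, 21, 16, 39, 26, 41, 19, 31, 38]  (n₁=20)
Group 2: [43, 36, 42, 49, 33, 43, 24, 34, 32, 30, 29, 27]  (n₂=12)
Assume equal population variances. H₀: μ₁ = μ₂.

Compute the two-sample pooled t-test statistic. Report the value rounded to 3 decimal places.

test statistic = -1.748

x̄₁=30.050, s₁=8.256, n₁=20
x̄₂=35.167, s₂=7.590, n₂=12
s_p² = [19·8.256² + 11·7.590²]/30 = 64.2872
SE = √(s_p²·(1/20+1/12)) = 2.9277
t = (30.050−35.167)/2.9277 = -1.7477
df = 30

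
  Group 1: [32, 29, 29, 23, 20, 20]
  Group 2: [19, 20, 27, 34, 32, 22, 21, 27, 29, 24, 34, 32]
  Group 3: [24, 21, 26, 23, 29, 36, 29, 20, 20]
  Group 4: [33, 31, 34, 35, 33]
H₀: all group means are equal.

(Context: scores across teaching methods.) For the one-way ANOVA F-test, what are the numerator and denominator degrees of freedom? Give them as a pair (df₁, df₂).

k = 4 groups, N = 32 total
df = (k−1, N−k) = (4−1, 32−4) = (3, 28)

degrees of freedom = [3, 28]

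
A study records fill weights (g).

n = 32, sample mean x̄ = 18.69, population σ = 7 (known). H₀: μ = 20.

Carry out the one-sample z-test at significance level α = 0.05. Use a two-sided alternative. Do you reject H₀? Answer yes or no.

reject H₀: no

SE = σ/√n = 7/√32 = 1.2374
z = (x̄−μ₀)/SE = (18.69−20)/1.2374 = -1.0586
p-value (two-sided) = 0.28976
At α=0.05: p ≥ α → fail to reject H₀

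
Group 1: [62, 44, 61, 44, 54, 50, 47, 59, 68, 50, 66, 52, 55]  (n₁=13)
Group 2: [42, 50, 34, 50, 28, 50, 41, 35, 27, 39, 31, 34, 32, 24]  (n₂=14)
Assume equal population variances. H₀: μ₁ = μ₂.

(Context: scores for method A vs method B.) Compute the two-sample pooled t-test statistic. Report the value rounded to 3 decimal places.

test statistic = 5.550

x̄₁=54.769, s₁=7.939, n₁=13
x̄₂=36.929, s₂=8.704, n₂=14
s_p² = [12·7.939² + 13·8.704²]/25 = 69.6495
SE = √(s_p²·(1/13+1/14)) = 3.2144
t = (54.769−36.929)/3.2144 = 5.5502
df = 25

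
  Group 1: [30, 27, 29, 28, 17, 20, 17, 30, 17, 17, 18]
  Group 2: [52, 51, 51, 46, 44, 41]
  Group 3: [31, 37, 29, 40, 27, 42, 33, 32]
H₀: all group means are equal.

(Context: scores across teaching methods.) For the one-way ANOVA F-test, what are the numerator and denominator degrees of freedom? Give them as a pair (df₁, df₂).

k = 3 groups, N = 25 total
df = (k−1, N−k) = (3−1, 25−3) = (2, 22)

degrees of freedom = [2, 22]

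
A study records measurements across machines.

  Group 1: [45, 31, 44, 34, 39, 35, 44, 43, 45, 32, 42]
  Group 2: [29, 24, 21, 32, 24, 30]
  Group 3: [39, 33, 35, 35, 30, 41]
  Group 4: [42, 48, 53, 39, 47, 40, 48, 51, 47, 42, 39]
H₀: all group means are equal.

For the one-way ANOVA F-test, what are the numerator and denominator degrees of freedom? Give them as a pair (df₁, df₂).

k = 4 groups, N = 34 total
df = (k−1, N−k) = (4−1, 34−4) = (3, 30)

degrees of freedom = [3, 30]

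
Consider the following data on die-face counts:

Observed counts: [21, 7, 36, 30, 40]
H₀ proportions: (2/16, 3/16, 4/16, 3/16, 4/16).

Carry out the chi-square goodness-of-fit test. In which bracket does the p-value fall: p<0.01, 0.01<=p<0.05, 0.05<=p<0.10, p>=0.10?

p-value bracket: p<0.01

n = 134; E_i = n·p_i = [16.75, 25.12, 33.50, 25.12, 33.50]
χ² = (21−16.75)²/16.75 + (7−25.12)²/25.12 + (36−33.50)²/33.50 + (30−25.12)²/25.12 + (40−33.50)²/33.50 = 16.5473
df = 4
p-value (upper-tail) = 0.00237
→ bracket: p<0.01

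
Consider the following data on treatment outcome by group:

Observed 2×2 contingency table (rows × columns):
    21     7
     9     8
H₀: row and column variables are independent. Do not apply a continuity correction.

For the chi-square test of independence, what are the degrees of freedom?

degrees of freedom = 1

df = (r−1)(c−1) = (2−1)·(2−1) = 1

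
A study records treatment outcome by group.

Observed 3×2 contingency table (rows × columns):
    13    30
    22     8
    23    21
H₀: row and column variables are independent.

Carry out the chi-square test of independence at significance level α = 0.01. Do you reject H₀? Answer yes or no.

Row totals [43, 30, 44], col totals [58, 59], n=117
χ² = (13−21.32)²/21.32 + (30−21.68)²/21.68 + (22−14.87)²/14.87 + (8−15.13)²/15.13 + (23−21.81)²/21.81 + (21−22.19)²/22.19 = 13.3376
df = 2
p-value (upper-tail) = 0.00127
At α=0.01: p < α → reject H₀

reject H₀: yes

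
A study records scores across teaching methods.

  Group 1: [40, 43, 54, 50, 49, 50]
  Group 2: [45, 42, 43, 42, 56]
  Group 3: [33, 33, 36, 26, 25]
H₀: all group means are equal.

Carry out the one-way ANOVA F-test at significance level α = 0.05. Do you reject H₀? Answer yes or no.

reject H₀: yes

Group means [47.67, 45.60, 30.60], grand mean 41.688
SSB = Σnᵢ(x̄ᵢ−x̄)² = 905.704; SSW = ΣΣ(x−x̄ᵢ)² = 367.733
MSB = 905.704/2 = 452.8521; MSW = 367.733/13 = 28.2872
F = MSB/MSW = 16.0091
df = (2, 13)
p-value (upper-tail) = 0.00031
At α=0.05: p < α → reject H₀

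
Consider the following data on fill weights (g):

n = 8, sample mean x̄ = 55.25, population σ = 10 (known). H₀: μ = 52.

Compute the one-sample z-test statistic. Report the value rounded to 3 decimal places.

test statistic = 0.919

SE = σ/√n = 10/√8 = 3.5355
z = (x̄−μ₀)/SE = (55.25−52)/3.5355 = 0.9192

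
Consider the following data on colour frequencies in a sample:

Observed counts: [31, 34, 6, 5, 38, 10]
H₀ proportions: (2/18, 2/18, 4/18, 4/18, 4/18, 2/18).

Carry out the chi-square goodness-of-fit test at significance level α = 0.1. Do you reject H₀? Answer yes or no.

reject H₀: yes

n = 124; E_i = n·p_i = [13.78, 13.78, 27.56, 27.56, 27.56, 13.78]
χ² = (31−13.78)²/13.78 + (34−13.78)²/13.78 + (6−27.56)²/27.56 + (5−27.56)²/27.56 + (38−27.56)²/27.56 + (10−13.78)²/13.78 = 91.5282
df = 5
p-value (upper-tail) = 0.00000
At α=0.1: p < α → reject H₀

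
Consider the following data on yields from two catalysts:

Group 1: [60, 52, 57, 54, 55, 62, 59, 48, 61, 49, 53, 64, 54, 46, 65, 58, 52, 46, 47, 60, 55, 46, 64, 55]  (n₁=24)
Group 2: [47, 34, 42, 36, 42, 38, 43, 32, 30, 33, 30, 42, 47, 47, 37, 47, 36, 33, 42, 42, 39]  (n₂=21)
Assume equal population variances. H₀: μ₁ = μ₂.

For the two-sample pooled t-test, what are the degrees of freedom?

degrees of freedom = 43

df = n₁ + n₂ − 2 = 24 + 21 − 2 = 43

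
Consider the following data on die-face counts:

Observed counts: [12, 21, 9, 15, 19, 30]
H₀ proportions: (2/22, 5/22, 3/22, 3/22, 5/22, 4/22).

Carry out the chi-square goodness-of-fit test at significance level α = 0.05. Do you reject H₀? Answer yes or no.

n = 106; E_i = n·p_i = [9.64, 24.09, 14.45, 14.45, 24.09, 19.27]
χ² = (12−9.64)²/9.64 + (21−24.09)²/24.09 + (9−14.45)²/14.45 + (15−14.45)²/14.45 + (19−24.09)²/24.09 + (30−19.27)²/19.27 = 10.1019
df = 5
p-value (upper-tail) = 0.07240
At α=0.05: p ≥ α → fail to reject H₀

reject H₀: no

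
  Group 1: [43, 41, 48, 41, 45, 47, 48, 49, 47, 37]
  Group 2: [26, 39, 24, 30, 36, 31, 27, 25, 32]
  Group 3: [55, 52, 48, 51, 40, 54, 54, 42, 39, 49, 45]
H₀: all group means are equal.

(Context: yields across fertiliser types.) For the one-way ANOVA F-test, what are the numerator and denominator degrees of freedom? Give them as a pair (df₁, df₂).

degrees of freedom = [2, 27]

k = 3 groups, N = 30 total
df = (k−1, N−k) = (3−1, 30−3) = (2, 27)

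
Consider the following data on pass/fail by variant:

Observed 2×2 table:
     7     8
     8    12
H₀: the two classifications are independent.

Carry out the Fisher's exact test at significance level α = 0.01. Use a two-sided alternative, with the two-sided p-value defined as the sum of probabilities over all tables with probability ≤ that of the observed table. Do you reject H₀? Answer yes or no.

Margins: r₁=15, r₂=20, c₁=15, c₂=20, n=35
p_obs = C(15,7)·C(20,8)/C(35,15); sum pmf over tables with pmf ≤ p_obs
p-value (two-sided) = 0.74118
At α=0.01: p ≥ α → fail to reject H₀

reject H₀: no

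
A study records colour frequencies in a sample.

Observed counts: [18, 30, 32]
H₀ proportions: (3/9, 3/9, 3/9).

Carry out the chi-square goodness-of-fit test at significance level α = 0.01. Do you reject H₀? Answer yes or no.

reject H₀: no

n = 80; E_i = n·p_i = [26.67, 26.67, 26.67]
χ² = (18−26.67)²/26.67 + (30−26.67)²/26.67 + (32−26.67)²/26.67 = 4.3000
df = 2
p-value (upper-tail) = 0.11648
At α=0.01: p ≥ α → fail to reject H₀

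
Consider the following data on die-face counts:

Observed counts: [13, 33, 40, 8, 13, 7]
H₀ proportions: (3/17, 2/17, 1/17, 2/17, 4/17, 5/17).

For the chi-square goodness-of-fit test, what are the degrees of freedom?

degrees of freedom = 5

df = k − 1 = 6 − 1 = 5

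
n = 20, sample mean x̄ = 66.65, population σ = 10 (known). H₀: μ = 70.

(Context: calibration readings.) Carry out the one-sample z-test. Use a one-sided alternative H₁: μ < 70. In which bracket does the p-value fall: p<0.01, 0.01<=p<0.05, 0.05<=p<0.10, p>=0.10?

p-value bracket: 0.05<=p<0.10

SE = σ/√n = 10/√20 = 2.2361
z = (x̄−μ₀)/SE = (66.65−70)/2.2361 = -1.4982
p-value (one-sided, H₁ less) = 0.06705
→ bracket: 0.05<=p<0.10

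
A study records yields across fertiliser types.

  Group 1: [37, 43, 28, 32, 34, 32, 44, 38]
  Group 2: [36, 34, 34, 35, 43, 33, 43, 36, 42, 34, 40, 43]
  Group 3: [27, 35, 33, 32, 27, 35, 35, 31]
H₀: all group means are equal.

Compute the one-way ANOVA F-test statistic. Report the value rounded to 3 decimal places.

test statistic = 4.358

Group means [36.00, 37.75, 31.88], grand mean 35.571
SSB = Σnᵢ(x̄ᵢ−x̄)² = 167.732; SSW = ΣΣ(x−x̄ᵢ)² = 481.125
MSB = 167.732/2 = 83.8661; MSW = 481.125/25 = 19.2450
F = MSB/MSW = 4.3578
df = (2, 25)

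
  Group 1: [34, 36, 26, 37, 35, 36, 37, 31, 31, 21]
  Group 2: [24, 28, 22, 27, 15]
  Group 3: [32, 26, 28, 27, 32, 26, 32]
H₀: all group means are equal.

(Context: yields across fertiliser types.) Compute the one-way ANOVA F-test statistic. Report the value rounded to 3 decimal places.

test statistic = 6.562

Group means [32.40, 23.20, 29.00], grand mean 29.227
SSB = Σnᵢ(x̄ᵢ−x̄)² = 282.664; SSW = ΣΣ(x−x̄ᵢ)² = 409.200
MSB = 282.664/2 = 141.3318; MSW = 409.200/19 = 21.5368
F = MSB/MSW = 6.5623
df = (2, 19)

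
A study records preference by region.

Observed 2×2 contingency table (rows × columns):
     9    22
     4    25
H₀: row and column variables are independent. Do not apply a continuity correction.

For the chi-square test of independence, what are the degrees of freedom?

degrees of freedom = 1

df = (r−1)(c−1) = (2−1)·(2−1) = 1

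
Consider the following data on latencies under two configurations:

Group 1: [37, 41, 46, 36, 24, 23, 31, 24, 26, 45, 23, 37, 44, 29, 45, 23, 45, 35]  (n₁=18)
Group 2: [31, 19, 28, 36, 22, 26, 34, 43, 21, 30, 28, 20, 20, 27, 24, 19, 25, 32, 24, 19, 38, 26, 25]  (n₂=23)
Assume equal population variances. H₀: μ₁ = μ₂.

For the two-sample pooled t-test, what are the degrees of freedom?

df = n₁ + n₂ − 2 = 18 + 23 − 2 = 39

degrees of freedom = 39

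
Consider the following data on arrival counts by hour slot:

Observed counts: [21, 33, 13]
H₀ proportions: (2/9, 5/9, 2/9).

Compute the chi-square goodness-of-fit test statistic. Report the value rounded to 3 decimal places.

n = 67; E_i = n·p_i = [14.89, 37.22, 14.89]
χ² = (21−14.89)²/14.89 + (33−37.22)²/37.22 + (13−14.89)²/14.89 = 3.2269
df = 2

test statistic = 3.227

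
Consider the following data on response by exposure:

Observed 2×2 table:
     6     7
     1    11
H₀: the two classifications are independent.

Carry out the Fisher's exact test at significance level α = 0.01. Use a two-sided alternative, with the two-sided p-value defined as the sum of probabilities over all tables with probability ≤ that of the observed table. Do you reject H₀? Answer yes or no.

Margins: r₁=13, r₂=12, c₁=7, c₂=18, n=25
p_obs = C(13,6)·C(12,1)/C(25,7); sum pmf over tables with pmf ≤ p_obs
p-value (two-sided) = 0.07304
At α=0.01: p ≥ α → fail to reject H₀

reject H₀: no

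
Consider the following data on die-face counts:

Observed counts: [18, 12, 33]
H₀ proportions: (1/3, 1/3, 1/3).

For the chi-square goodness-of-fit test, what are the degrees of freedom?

df = k − 1 = 3 − 1 = 2

degrees of freedom = 2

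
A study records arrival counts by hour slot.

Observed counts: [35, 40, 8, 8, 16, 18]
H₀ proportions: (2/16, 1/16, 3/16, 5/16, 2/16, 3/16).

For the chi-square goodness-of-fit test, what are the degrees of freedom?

df = k − 1 = 6 − 1 = 5

degrees of freedom = 5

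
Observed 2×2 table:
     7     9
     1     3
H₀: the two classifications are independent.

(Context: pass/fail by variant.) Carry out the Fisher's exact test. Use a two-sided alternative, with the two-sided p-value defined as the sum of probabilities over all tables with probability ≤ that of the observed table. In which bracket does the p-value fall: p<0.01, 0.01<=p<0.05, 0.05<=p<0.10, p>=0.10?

p-value bracket: p>=0.10

Margins: r₁=16, r₂=4, c₁=8, c₂=12, n=20
p_obs = C(16,7)·C(4,1)/C(20,8); sum pmf over tables with pmf ≤ p_obs
p-value (two-sided) = 0.61858
→ bracket: p>=0.10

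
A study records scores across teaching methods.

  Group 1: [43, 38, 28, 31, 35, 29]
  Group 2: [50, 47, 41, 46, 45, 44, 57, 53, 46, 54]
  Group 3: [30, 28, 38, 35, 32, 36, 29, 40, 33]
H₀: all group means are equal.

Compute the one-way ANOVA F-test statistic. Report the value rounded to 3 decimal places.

test statistic = 26.572

Group means [34.00, 48.30, 33.44], grand mean 39.520
SSB = Σnᵢ(x̄ᵢ−x̄)² = 1285.918; SSW = ΣΣ(x−x̄ᵢ)² = 532.322
MSB = 1285.918/2 = 642.9589; MSW = 532.322/22 = 24.1965
F = MSB/MSW = 26.5724
df = (2, 22)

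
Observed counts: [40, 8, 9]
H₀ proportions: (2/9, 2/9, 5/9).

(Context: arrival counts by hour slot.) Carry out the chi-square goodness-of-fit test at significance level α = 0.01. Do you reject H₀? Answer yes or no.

reject H₀: yes

n = 57; E_i = n·p_i = [12.67, 12.67, 31.67]
χ² = (40−12.67)²/12.67 + (8−12.67)²/12.67 + (9−31.67)²/31.67 = 76.9263
df = 2
p-value (upper-tail) = 0.00000
At α=0.01: p < α → reject H₀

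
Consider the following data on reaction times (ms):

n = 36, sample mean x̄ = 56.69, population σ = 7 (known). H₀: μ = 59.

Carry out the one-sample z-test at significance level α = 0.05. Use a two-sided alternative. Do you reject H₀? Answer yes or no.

reject H₀: yes

SE = σ/√n = 7/√36 = 1.1667
z = (x̄−μ₀)/SE = (56.69−59)/1.1667 = -1.9800
p-value (two-sided) = 0.04770
At α=0.05: p < α → reject H₀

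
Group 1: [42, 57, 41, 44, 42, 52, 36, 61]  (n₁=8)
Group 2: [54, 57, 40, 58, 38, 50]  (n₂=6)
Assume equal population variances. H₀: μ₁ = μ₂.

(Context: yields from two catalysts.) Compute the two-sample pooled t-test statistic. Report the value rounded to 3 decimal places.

test statistic = -0.559

x̄₁=46.875, s₁=8.758, n₁=8
x̄₂=49.500, s₂=8.620, n₂=6
s_p² = [7·8.758² + 5·8.620²]/12 = 75.6979
SE = √(s_p²·(1/8+1/6)) = 4.6988
t = (46.875−49.500)/4.6988 = -0.5587
df = 12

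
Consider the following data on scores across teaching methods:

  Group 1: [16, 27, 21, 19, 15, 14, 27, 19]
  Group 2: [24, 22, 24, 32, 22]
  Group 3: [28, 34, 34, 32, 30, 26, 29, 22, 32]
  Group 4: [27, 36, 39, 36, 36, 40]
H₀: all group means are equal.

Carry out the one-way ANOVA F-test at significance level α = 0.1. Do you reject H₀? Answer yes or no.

Group means [19.75, 24.80, 29.67, 35.67], grand mean 27.250
SSB = Σnᵢ(x̄ᵢ−x̄)² = 957.617; SSW = ΣΣ(x−x̄ᵢ)² = 475.633
MSB = 957.617/3 = 319.2056; MSW = 475.633/24 = 19.8181
F = MSB/MSW = 16.1068
df = (3, 24)
p-value (upper-tail) = 0.00001
At α=0.1: p < α → reject H₀

reject H₀: yes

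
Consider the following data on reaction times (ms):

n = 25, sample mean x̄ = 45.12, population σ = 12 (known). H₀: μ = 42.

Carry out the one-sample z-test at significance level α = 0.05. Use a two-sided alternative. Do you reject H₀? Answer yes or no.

reject H₀: no

SE = σ/√n = 12/√25 = 2.4000
z = (x̄−μ₀)/SE = (45.12−42)/2.4000 = 1.3000
p-value (two-sided) = 0.19360
At α=0.05: p ≥ α → fail to reject H₀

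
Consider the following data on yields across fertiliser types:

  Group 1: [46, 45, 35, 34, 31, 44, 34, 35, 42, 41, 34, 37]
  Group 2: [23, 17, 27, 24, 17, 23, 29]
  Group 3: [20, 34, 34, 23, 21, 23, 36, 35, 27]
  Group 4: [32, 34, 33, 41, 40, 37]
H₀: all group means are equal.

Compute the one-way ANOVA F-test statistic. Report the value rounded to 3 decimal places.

test statistic = 15.364

Group means [38.17, 22.86, 28.11, 36.17], grand mean 32.000
SSB = Σnᵢ(x̄ᵢ−x̄)² = 1281.754; SSW = ΣΣ(x−x̄ᵢ)² = 834.246
MSB = 1281.754/3 = 427.2513; MSW = 834.246/30 = 27.8082
F = MSB/MSW = 15.3642
df = (3, 30)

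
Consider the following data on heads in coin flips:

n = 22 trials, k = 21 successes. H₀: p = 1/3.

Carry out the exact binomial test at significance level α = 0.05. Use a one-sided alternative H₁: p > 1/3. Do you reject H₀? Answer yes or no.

reject H₀: yes

Exact binomial: n=22, k=21, p₀=1/3=0.3333
P(X≥21) from Σ C(n,i)·p₀^i·(1−p₀)^(n−i)
p-value (one-sided, H₁ greater) = 0.00000
At α=0.05: p < α → reject H₀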